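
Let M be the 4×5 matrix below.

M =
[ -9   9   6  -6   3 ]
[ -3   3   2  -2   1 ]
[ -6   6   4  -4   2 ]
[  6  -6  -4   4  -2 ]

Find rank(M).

1

Row reduce to echelon form.
R2 ← R2 − (1/3)·R1: [0, 0, 0, 0, 0]
R3 ← R3 − (2/3)·R1: [0, 0, 0, 0, 0]
R4 ← R4 + (2/3)·R1: [0, 0, 0, 0, 0]
Echelon form has 1 nonzero row, so rank(M) = 1.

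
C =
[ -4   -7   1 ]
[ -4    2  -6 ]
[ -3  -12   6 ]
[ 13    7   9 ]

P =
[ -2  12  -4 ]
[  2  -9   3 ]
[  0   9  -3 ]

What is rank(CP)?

2

First compute CP:
[[ -6,  24,  -8],
 [ 12, -120,  40],
 [-18, 126, -42],
 [-12, 174, -58]]
Now row reduce the product.
R2 ← R2 + (2)·R1: [0, -72, 24]
R3 ← R3 − (3)·R1: [0, 54, -18]
R4 ← R4 − (2)·R1: [0, 126, -42]
R3 ← R3 + (3/4)·R2: [0, 0, 0]
R4 ← R4 + (7/4)·R2: [0, 0, 0]
2 nonzero rows, so rank(CP) = 2.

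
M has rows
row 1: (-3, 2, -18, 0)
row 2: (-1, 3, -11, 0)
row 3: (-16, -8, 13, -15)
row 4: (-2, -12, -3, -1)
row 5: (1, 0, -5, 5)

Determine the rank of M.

Row reduce to echelon form.
R2 ← R2 − (1/3)·R1: [0, 7/3, -5, 0]
R3 ← R3 − (16/3)·R1: [0, -56/3, 109, -15]
R4 ← R4 − (2/3)·R1: [0, -40/3, 9, -1]
R5 ← R5 + (1/3)·R1: [0, 2/3, -11, 5]
R3 ← R3 + (8)·R2: [0, 0, 69, -15]
R4 ← R4 + (40/7)·R2: [0, 0, -137/7, -1]
R5 ← R5 − (2/7)·R2: [0, 0, -67/7, 5]
R4 ← R4 + (137/483)·R3: [0, 0, 0, -846/161]
R5 ← R5 + (67/483)·R3: [0, 0, 0, 470/161]
R5 ← R5 + (5/9)·R4: [0, 0, 0, 0]
Echelon form has 4 nonzero rows, so rank(M) = 4.

4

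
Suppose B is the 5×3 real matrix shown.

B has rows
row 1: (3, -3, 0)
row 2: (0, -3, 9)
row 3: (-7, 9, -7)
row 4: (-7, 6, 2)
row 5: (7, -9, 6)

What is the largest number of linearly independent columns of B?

3

Row reduce to echelon form.
R3 ← R3 + (7/3)·R1: [0, 2, -7]
R4 ← R4 + (7/3)·R1: [0, -1, 2]
R5 ← R5 − (7/3)·R1: [0, -2, 6]
R3 ← R3 + (2/3)·R2: [0, 0, -1]
R4 ← R4 − (1/3)·R2: [0, 0, -1]
R5 ← R5 − (2/3)·R2: [0, 0, 0]
R4 ← R4 − R3: [0, 0, 0]
Echelon form has 3 nonzero rows, so rank(B) = 3.
The rank gives the maximum number of linearly independent columns: 3.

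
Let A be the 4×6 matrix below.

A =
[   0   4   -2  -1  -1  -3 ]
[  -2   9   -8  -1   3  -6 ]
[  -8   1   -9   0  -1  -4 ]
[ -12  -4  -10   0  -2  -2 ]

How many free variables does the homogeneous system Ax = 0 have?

Row reduce to echelon form.
Swap R1 ↔ R2
R3 ← R3 − (4)·R1: [0, -35, 23, 4, -13, 20]
R4 ← R4 − (6)·R1: [0, -58, 38, 6, -20, 34]
R3 ← R3 + (35/4)·R2: [0, 0, 11/2, -19/4, -87/4, -25/4]
R4 ← R4 + (29/2)·R2: [0, 0, 9, -17/2, -69/2, -19/2]
R4 ← R4 − (18/11)·R3: [0, 0, 0, -8/11, 12/11, 8/11]
4 nonzero rows, so rank(A) = 4.
A has 6 columns; by rank–nullity, nullity = 6 − 4 = 2.

2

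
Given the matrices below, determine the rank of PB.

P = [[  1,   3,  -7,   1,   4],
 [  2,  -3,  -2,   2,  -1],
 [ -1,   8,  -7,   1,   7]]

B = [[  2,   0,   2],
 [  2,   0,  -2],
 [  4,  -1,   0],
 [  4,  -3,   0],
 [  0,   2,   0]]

3

First compute PB:
[[-16,  12,  -4],
 [ -2,  -6,  10],
 [-10,  18, -18]]
Now row reduce the product.
R2 ← R2 − (1/8)·R1: [0, -15/2, 21/2]
R3 ← R3 − (5/8)·R1: [0, 21/2, -31/2]
R3 ← R3 + (7/5)·R2: [0, 0, -4/5]
3 nonzero rows, so rank(PB) = 3.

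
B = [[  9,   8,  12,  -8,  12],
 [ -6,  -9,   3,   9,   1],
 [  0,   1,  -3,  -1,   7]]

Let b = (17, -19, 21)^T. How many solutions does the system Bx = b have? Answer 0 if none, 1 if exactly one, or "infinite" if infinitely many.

infinite

Row reduce the augmented matrix [B | b].
R2 ← R2 + (2/3)·R1: [0, -11/3, 11, 11/3, 9, -23/3]
R3 ← R3 + (3/11)·R2: [0, 0, 0, 0, 104/11, 208/11]
The echelon form has 3 nonzero rows, and every pivot lies in the first 5 columns, so rank(B) = rank([B|b]) = 3.
The system is consistent.
rank = 3 < 5 unknowns, so there are infinitely many solutions.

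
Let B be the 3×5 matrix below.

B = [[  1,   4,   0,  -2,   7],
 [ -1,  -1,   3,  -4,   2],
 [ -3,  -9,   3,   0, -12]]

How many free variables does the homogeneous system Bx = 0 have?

Row reduce to echelon form.
R2 ← R2 + R1: [0, 3, 3, -6, 9]
R3 ← R3 + (3)·R1: [0, 3, 3, -6, 9]
R3 ← R3 − R2: [0, 0, 0, 0, 0]
2 nonzero rows, so rank(B) = 2.
B has 5 columns; by rank–nullity, nullity = 5 − 2 = 3.

3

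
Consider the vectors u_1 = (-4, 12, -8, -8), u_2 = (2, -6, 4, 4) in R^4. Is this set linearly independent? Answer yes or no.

no

Form the matrix with these vectors as rows and row reduce.
R2 ← R2 + (1/2)·R1: [0, 0, 0, 0]
1 nonzero row, so the 2 vectors span a space of dimension 1.
Since 1 < 2, the vectors are linearly dependent.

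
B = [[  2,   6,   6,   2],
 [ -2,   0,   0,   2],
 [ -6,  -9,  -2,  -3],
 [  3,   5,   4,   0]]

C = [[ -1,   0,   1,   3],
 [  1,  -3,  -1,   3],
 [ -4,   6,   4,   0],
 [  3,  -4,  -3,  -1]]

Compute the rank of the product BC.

2

First compute BC:
[[-14,  10,  14,  22],
 [  8,  -8,  -8,  -8],
 [ -4,  27,   4, -42],
 [-14,   9,  14,  24]]
Now row reduce the product.
R2 ← R2 + (4/7)·R1: [0, -16/7, 0, 32/7]
R3 ← R3 − (2/7)·R1: [0, 169/7, 0, -338/7]
R4 ← R4 − R1: [0, -1, 0, 2]
R3 ← R3 + (169/16)·R2: [0, 0, 0, 0]
R4 ← R4 − (7/16)·R2: [0, 0, 0, 0]
2 nonzero rows, so rank(BC) = 2.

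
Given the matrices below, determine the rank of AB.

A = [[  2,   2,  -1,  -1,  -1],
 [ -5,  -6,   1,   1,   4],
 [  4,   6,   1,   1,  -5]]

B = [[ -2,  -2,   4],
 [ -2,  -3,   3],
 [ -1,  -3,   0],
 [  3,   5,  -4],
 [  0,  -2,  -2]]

First compute AB:
[[-10, -10,  20],
 [ 24,  22, -50],
 [-18, -14,  40]]
Now row reduce the product.
R2 ← R2 + (12/5)·R1: [0, -2, -2]
R3 ← R3 − (9/5)·R1: [0, 4, 4]
R3 ← R3 + (2)·R2: [0, 0, 0]
2 nonzero rows, so rank(AB) = 2.

2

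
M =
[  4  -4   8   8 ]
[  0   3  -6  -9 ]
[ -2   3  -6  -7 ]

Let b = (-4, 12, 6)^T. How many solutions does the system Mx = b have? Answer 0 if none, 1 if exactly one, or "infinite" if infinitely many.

Row reduce the augmented matrix [M | b].
R3 ← R3 + (1/2)·R1: [0, 1, -2, -3, 4]
R3 ← R3 − (1/3)·R2: [0, 0, 0, 0, 0]
The echelon form has 2 nonzero rows, and every pivot lies in the first 4 columns, so rank(M) = rank([M|b]) = 2.
The system is consistent.
rank = 2 < 4 unknowns, so there are infinitely many solutions.

infinite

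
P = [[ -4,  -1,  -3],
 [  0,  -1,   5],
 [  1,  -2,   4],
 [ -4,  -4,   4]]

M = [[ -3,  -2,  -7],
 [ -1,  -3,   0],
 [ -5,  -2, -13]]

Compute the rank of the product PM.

2

First compute PM:
[[ 28,  17,  67],
 [-24,  -7, -65],
 [-21,  -4, -59],
 [ -4,  12, -24]]
Now row reduce the product.
R2 ← R2 + (6/7)·R1: [0, 53/7, -53/7]
R3 ← R3 + (3/4)·R1: [0, 35/4, -35/4]
R4 ← R4 + (1/7)·R1: [0, 101/7, -101/7]
R3 ← R3 − (245/212)·R2: [0, 0, 0]
R4 ← R4 − (101/53)·R2: [0, 0, 0]
2 nonzero rows, so rank(PM) = 2.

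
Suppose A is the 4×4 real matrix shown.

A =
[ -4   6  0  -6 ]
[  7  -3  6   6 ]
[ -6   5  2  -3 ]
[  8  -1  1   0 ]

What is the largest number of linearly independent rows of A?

Row reduce to echelon form.
R2 ← R2 + (7/4)·R1: [0, 15/2, 6, -9/2]
R3 ← R3 − (3/2)·R1: [0, -4, 2, 6]
R4 ← R4 + (2)·R1: [0, 11, 1, -12]
R3 ← R3 + (8/15)·R2: [0, 0, 26/5, 18/5]
R4 ← R4 − (22/15)·R2: [0, 0, -39/5, -27/5]
R4 ← R4 + (3/2)·R3: [0, 0, 0, 0]
Echelon form has 3 nonzero rows, so rank(A) = 3.
The rank gives the maximum number of linearly independent rows: 3.

3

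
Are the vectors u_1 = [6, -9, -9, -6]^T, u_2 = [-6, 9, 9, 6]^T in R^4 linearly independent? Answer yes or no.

Form the matrix with these vectors as rows and row reduce.
R2 ← R2 + R1: [0, 0, 0, 0]
1 nonzero row, so the 2 vectors span a space of dimension 1.
Since 1 < 2, the vectors are linearly dependent.

no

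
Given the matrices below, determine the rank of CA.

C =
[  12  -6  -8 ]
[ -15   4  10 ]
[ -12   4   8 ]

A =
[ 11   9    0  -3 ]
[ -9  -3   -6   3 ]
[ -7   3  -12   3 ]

2

First compute CA:
[[242, 102, 132, -78],
 [-271, -117, -144,  87],
 [-224, -96, -120,  72]]
Now row reduce the product.
R2 ← R2 + (271/242)·R1: [0, -336/121, 42/11, -42/121]
R3 ← R3 + (112/121)·R1: [0, -192/121, 24/11, -24/121]
R3 ← R3 − (4/7)·R2: [0, 0, 0, 0]
2 nonzero rows, so rank(CA) = 2.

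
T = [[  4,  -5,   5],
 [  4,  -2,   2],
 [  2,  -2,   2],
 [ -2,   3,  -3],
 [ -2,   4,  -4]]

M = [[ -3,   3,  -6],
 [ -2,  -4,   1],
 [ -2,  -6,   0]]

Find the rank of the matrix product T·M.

First compute TM:
[[-12,   2, -29],
 [-12,   8, -26],
 [ -6,   2, -14],
 [  6,   0,  15],
 [  6,   2,  16]]
Now row reduce the product.
R2 ← R2 − R1: [0, 6, 3]
R3 ← R3 − (1/2)·R1: [0, 1, 1/2]
R4 ← R4 + (1/2)·R1: [0, 1, 1/2]
R5 ← R5 + (1/2)·R1: [0, 3, 3/2]
R3 ← R3 − (1/6)·R2: [0, 0, 0]
R4 ← R4 − (1/6)·R2: [0, 0, 0]
R5 ← R5 − (1/2)·R2: [0, 0, 0]
2 nonzero rows, so rank(TM) = 2.

2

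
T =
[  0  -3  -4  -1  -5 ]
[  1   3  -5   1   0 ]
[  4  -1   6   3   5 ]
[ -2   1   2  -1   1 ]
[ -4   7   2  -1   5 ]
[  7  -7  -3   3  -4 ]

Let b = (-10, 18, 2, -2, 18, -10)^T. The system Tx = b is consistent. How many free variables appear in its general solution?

Row reduce the augmented matrix [T | b].
Swap R1 ↔ R2
R3 ← R3 − (4)·R1: [0, -13, 26, -1, 5, -70]
R4 ← R4 + (2)·R1: [0, 7, -8, 1, 1, 34]
R5 ← R5 + (4)·R1: [0, 19, -18, 3, 5, 90]
R6 ← R6 − (7)·R1: [0, -28, 32, -4, -4, -136]
R3 ← R3 − (13/3)·R2: [0, 0, 130/3, 10/3, 80/3, -80/3]
R4 ← R4 + (7/3)·R2: [0, 0, -52/3, -4/3, -32/3, 32/3]
R5 ← R5 + (19/3)·R2: [0, 0, -130/3, -10/3, -80/3, 80/3]
R6 ← R6 − (28/3)·R2: [0, 0, 208/3, 16/3, 128/3, -128/3]
R4 ← R4 + (2/5)·R3: [0, 0, 0, 0, 0, 0]
R5 ← R5 + R3: [0, 0, 0, 0, 0, 0]
R6 ← R6 − (8/5)·R3: [0, 0, 0, 0, 0, 0]
The echelon form has 3 nonzero rows, and every pivot lies in the first 5 columns, so rank(T) = rank([T|b]) = 3.
The system is consistent.
Free variables = (unknowns) − (rank) = 5 − 3 = 2.

2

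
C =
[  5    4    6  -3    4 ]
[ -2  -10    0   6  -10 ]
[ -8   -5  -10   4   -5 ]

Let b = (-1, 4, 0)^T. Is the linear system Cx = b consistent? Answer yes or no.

Row reduce the augmented matrix [C | b].
R2 ← R2 + (2/5)·R1: [0, -42/5, 12/5, 24/5, -42/5, 18/5]
R3 ← R3 + (8/5)·R1: [0, 7/5, -2/5, -4/5, 7/5, -8/5]
R3 ← R3 + (1/6)·R2: [0, 0, 0, 0, 0, -1]
The echelon form has 3 nonzero rows; the last pivot sits in the augmented column, so rank(C) = 2 but rank([C|b]) = 3.
Since the ranks differ, the system is inconsistent.

no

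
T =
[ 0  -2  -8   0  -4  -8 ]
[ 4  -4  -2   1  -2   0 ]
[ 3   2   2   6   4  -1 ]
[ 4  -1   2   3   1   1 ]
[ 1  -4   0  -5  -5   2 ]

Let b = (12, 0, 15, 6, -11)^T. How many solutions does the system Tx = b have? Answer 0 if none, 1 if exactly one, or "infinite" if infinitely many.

Row reduce the augmented matrix [T | b].
Swap R1 ↔ R2
R3 ← R3 − (3/4)·R1: [0, 5, 7/2, 21/4, 11/2, -1, 15]
R4 ← R4 − R1: [0, 3, 4, 2, 3, 1, 6]
R5 ← R5 − (1/4)·R1: [0, -3, 1/2, -21/4, -9/2, 2, -11]
R3 ← R3 + (5/2)·R2: [0, 0, -33/2, 21/4, -9/2, -21, 45]
R4 ← R4 + (3/2)·R2: [0, 0, -8, 2, -3, -11, 24]
R5 ← R5 − (3/2)·R2: [0, 0, 25/2, -21/4, 3/2, 14, -29]
R4 ← R4 − (16/33)·R3: [0, 0, 0, -6/11, -9/11, -9/11, 24/11]
R5 ← R5 + (25/33)·R3: [0, 0, 0, -14/11, -21/11, -21/11, 56/11]
R5 ← R5 − (7/3)·R4: [0, 0, 0, 0, 0, 0, 0]
The echelon form has 4 nonzero rows, and every pivot lies in the first 6 columns, so rank(T) = rank([T|b]) = 4.
The system is consistent.
rank = 4 < 6 unknowns, so there are infinitely many solutions.

infinite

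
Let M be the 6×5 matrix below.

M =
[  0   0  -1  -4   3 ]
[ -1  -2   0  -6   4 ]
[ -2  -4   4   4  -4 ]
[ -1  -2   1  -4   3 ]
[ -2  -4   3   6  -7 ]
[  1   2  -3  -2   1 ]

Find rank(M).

3

Row reduce to echelon form.
Swap R1 ↔ R2
R3 ← R3 − (2)·R1: [0, 0, 4, 16, -12]
R4 ← R4 − R1: [0, 0, 1, 2, -1]
R5 ← R5 − (2)·R1: [0, 0, 3, 18, -15]
R6 ← R6 + R1: [0, 0, -3, -8, 5]
R3 ← R3 + (4)·R2: [0, 0, 0, 0, 0]
R4 ← R4 + R2: [0, 0, 0, -2, 2]
R5 ← R5 + (3)·R2: [0, 0, 0, 6, -6]
R6 ← R6 − (3)·R2: [0, 0, 0, 4, -4]
Swap R3 ↔ R4
R5 ← R5 + (3)·R3: [0, 0, 0, 0, 0]
R6 ← R6 + (2)·R3: [0, 0, 0, 0, 0]
Echelon form has 3 nonzero rows, so rank(M) = 3.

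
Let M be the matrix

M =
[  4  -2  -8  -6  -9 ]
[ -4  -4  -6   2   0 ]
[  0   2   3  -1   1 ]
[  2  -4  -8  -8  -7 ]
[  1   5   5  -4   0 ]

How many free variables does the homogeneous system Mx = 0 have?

Row reduce to echelon form.
R2 ← R2 + R1: [0, -6, -14, -4, -9]
R4 ← R4 − (1/2)·R1: [0, -3, -4, -5, -5/2]
R5 ← R5 − (1/4)·R1: [0, 11/2, 7, -5/2, 9/4]
R3 ← R3 + (1/3)·R2: [0, 0, -5/3, -7/3, -2]
R4 ← R4 − (1/2)·R2: [0, 0, 3, -3, 2]
R5 ← R5 + (11/12)·R2: [0, 0, -35/6, -37/6, -6]
R4 ← R4 + (9/5)·R3: [0, 0, 0, -36/5, -8/5]
R5 ← R5 − (7/2)·R3: [0, 0, 0, 2, 1]
R5 ← R5 + (5/18)·R4: [0, 0, 0, 0, 5/9]
5 nonzero rows, so rank(M) = 5.
M has 5 columns; by rank–nullity, nullity = 5 − 5 = 0.

0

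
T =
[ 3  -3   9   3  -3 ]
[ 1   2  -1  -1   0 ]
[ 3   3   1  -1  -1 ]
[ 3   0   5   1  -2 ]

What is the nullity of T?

Row reduce to echelon form.
R2 ← R2 − (1/3)·R1: [0, 3, -4, -2, 1]
R3 ← R3 − R1: [0, 6, -8, -4, 2]
R4 ← R4 − R1: [0, 3, -4, -2, 1]
R3 ← R3 − (2)·R2: [0, 0, 0, 0, 0]
R4 ← R4 − R2: [0, 0, 0, 0, 0]
2 nonzero rows, so rank(T) = 2.
T has 5 columns; by rank–nullity, nullity = 5 − 2 = 3.

3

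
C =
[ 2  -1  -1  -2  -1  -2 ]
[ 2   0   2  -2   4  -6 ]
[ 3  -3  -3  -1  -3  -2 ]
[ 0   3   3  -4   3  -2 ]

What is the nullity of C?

3

Row reduce to echelon form.
R2 ← R2 − R1: [0, 1, 3, 0, 5, -4]
R3 ← R3 − (3/2)·R1: [0, -3/2, -3/2, 2, -3/2, 1]
R3 ← R3 + (3/2)·R2: [0, 0, 3, 2, 6, -5]
R4 ← R4 − (3)·R2: [0, 0, -6, -4, -12, 10]
R4 ← R4 + (2)·R3: [0, 0, 0, 0, 0, 0]
3 nonzero rows, so rank(C) = 3.
C has 6 columns; by rank–nullity, nullity = 6 − 3 = 3.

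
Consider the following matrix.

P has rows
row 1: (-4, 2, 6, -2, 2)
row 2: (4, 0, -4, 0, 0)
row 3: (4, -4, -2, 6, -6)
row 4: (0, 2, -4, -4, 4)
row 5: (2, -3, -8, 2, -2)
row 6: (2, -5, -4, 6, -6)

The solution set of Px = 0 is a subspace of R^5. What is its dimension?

2

Row reduce to echelon form.
R2 ← R2 + R1: [0, 2, 2, -2, 2]
R3 ← R3 + R1: [0, -2, 4, 4, -4]
R5 ← R5 + (1/2)·R1: [0, -2, -5, 1, -1]
R6 ← R6 + (1/2)·R1: [0, -4, -1, 5, -5]
R3 ← R3 + R2: [0, 0, 6, 2, -2]
R4 ← R4 − R2: [0, 0, -6, -2, 2]
R5 ← R5 + R2: [0, 0, -3, -1, 1]
R6 ← R6 + (2)·R2: [0, 0, 3, 1, -1]
R4 ← R4 + R3: [0, 0, 0, 0, 0]
R5 ← R5 + (1/2)·R3: [0, 0, 0, 0, 0]
R6 ← R6 − (1/2)·R3: [0, 0, 0, 0, 0]
3 nonzero rows, so rank(P) = 3.
P has 5 columns; by rank–nullity, nullity = 5 − 3 = 2.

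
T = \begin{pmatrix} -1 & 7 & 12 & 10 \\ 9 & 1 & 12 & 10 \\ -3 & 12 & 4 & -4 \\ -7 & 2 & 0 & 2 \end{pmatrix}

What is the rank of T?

Row reduce to echelon form.
R2 ← R2 + (9)·R1: [0, 64, 120, 100]
R3 ← R3 − (3)·R1: [0, -9, -32, -34]
R4 ← R4 − (7)·R1: [0, -47, -84, -68]
R3 ← R3 + (9/64)·R2: [0, 0, -121/8, -319/16]
R4 ← R4 + (47/64)·R2: [0, 0, 33/8, 87/16]
R4 ← R4 + (3/11)·R3: [0, 0, 0, 0]
Echelon form has 3 nonzero rows, so rank(T) = 3.

3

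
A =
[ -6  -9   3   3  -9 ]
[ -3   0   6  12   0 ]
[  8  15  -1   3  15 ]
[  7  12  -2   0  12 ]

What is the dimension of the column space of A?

2

Row reduce to echelon form.
R2 ← R2 − (1/2)·R1: [0, 9/2, 9/2, 21/2, 9/2]
R3 ← R3 + (4/3)·R1: [0, 3, 3, 7, 3]
R4 ← R4 + (7/6)·R1: [0, 3/2, 3/2, 7/2, 3/2]
R3 ← R3 − (2/3)·R2: [0, 0, 0, 0, 0]
R4 ← R4 − (1/3)·R2: [0, 0, 0, 0, 0]
Echelon form has 2 nonzero rows, so rank(A) = 2.
The column space has dimension equal to the rank: 2.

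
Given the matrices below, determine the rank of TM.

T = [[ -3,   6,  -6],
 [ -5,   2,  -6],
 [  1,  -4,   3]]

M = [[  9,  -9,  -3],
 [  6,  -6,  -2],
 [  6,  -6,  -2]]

1

First compute TM:
[[-27,  27,   9],
 [-69,  69,  23],
 [  3,  -3,  -1]]
Now row reduce the product.
R2 ← R2 − (23/9)·R1: [0, 0, 0]
R3 ← R3 + (1/9)·R1: [0, 0, 0]
1 nonzero row, so rank(TM) = 1.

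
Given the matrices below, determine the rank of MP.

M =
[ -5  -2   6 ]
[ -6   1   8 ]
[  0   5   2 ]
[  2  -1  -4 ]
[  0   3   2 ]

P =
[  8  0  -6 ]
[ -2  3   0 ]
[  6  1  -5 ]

2

First compute MP:
[[  0,   0,   0],
 [ -2,  11,  -4],
 [  2,  17, -10],
 [ -6,  -7,   8],
 [  6,  11, -10]]
Now row reduce the product.
Swap R1 ↔ R2
R3 ← R3 + R1: [0, 28, -14]
R4 ← R4 − (3)·R1: [0, -40, 20]
R5 ← R5 + (3)·R1: [0, 44, -22]
Swap R2 ↔ R3
R4 ← R4 + (10/7)·R2: [0, 0, 0]
R5 ← R5 − (11/7)·R2: [0, 0, 0]
2 nonzero rows, so rank(MP) = 2.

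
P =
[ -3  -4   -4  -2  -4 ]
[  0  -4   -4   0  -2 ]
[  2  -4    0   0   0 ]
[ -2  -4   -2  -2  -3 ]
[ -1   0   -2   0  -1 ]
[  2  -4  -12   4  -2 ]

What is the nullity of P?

2

Row reduce to echelon form.
R3 ← R3 + (2/3)·R1: [0, -20/3, -8/3, -4/3, -8/3]
R4 ← R4 − (2/3)·R1: [0, -4/3, 2/3, -2/3, -1/3]
R5 ← R5 − (1/3)·R1: [0, 4/3, -2/3, 2/3, 1/3]
R6 ← R6 + (2/3)·R1: [0, -20/3, -44/3, 8/3, -14/3]
R3 ← R3 − (5/3)·R2: [0, 0, 4, -4/3, 2/3]
R4 ← R4 − (1/3)·R2: [0, 0, 2, -2/3, 1/3]
R5 ← R5 + (1/3)·R2: [0, 0, -2, 2/3, -1/3]
R6 ← R6 − (5/3)·R2: [0, 0, -8, 8/3, -4/3]
R4 ← R4 − (1/2)·R3: [0, 0, 0, 0, 0]
R5 ← R5 + (1/2)·R3: [0, 0, 0, 0, 0]
R6 ← R6 + (2)·R3: [0, 0, 0, 0, 0]
3 nonzero rows, so rank(P) = 3.
P has 5 columns; by rank–nullity, nullity = 5 − 3 = 2.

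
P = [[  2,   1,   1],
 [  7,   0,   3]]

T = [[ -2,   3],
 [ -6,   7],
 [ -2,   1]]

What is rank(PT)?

2

First compute PT:
[[-12,  14],
 [-20,  24]]
Now row reduce the product.
R2 ← R2 − (5/3)·R1: [0, 2/3]
2 nonzero rows, so rank(PT) = 2.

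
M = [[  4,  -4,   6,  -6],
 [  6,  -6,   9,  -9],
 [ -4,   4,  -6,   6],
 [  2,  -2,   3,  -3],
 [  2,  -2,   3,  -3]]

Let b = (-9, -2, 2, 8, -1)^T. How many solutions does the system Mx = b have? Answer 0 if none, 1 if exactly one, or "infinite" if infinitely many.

0

Row reduce the augmented matrix [M | b].
R2 ← R2 − (3/2)·R1: [0, 0, 0, 0, 23/2]
R3 ← R3 + R1: [0, 0, 0, 0, -7]
R4 ← R4 − (1/2)·R1: [0, 0, 0, 0, 25/2]
R5 ← R5 − (1/2)·R1: [0, 0, 0, 0, 7/2]
R3 ← R3 + (14/23)·R2: [0, 0, 0, 0, 0]
R4 ← R4 − (25/23)·R2: [0, 0, 0, 0, 0]
R5 ← R5 − (7/23)·R2: [0, 0, 0, 0, 0]
The echelon form has 2 nonzero rows; the last pivot sits in the augmented column, so rank(M) = 1 but rank([M|b]) = 2.
Since the ranks differ, the system is inconsistent.
It has no solutions.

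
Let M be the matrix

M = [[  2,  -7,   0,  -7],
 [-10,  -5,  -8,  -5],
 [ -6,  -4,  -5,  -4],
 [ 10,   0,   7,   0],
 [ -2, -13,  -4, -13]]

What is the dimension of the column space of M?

2

Row reduce to echelon form.
R2 ← R2 + (5)·R1: [0, -40, -8, -40]
R3 ← R3 + (3)·R1: [0, -25, -5, -25]
R4 ← R4 − (5)·R1: [0, 35, 7, 35]
R5 ← R5 + R1: [0, -20, -4, -20]
R3 ← R3 − (5/8)·R2: [0, 0, 0, 0]
R4 ← R4 + (7/8)·R2: [0, 0, 0, 0]
R5 ← R5 − (1/2)·R2: [0, 0, 0, 0]
Echelon form has 2 nonzero rows, so rank(M) = 2.
The column space has dimension equal to the rank: 2.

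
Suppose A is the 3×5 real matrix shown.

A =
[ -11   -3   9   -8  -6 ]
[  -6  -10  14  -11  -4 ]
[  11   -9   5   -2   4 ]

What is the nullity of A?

2

Row reduce to echelon form.
R2 ← R2 − (6/11)·R1: [0, -92/11, 100/11, -73/11, -8/11]
R3 ← R3 + R1: [0, -12, 14, -10, -2]
R3 ← R3 − (33/23)·R2: [0, 0, 22/23, -11/23, -22/23]
3 nonzero rows, so rank(A) = 3.
A has 5 columns; by rank–nullity, nullity = 5 − 3 = 2.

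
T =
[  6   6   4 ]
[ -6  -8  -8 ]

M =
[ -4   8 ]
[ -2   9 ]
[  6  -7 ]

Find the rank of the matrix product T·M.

2

First compute TM:
[[-12,  74],
 [ -8, -64]]
Now row reduce the product.
R2 ← R2 − (2/3)·R1: [0, -340/3]
2 nonzero rows, so rank(TM) = 2.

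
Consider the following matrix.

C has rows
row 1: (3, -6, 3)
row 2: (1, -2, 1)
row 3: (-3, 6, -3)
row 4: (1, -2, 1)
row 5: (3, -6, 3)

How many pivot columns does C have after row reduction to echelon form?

1

Row reduce to echelon form.
R2 ← R2 − (1/3)·R1: [0, 0, 0]
R3 ← R3 + R1: [0, 0, 0]
R4 ← R4 − (1/3)·R1: [0, 0, 0]
R5 ← R5 − R1: [0, 0, 0]
Echelon form has 1 nonzero row, so rank(C) = 1.
Each nonzero row contributes one pivot column: 1 pivot columns.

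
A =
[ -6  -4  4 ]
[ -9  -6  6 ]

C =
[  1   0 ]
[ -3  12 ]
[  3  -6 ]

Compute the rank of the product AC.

1

First compute AC:
[[ 18, -72],
 [ 27, -108]]
Now row reduce the product.
R2 ← R2 − (3/2)·R1: [0, 0]
1 nonzero row, so rank(AC) = 1.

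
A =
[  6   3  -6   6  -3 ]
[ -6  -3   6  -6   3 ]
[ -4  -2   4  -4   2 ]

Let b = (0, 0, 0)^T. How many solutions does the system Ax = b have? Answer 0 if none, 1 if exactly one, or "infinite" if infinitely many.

infinite

Row reduce the augmented matrix [A | b].
R2 ← R2 + R1: [0, 0, 0, 0, 0, 0]
R3 ← R3 + (2/3)·R1: [0, 0, 0, 0, 0, 0]
The echelon form has 1 nonzero rows, and every pivot lies in the first 5 columns, so rank(A) = rank([A|b]) = 1.
The system is consistent.
rank = 1 < 5 unknowns, so there are infinitely many solutions.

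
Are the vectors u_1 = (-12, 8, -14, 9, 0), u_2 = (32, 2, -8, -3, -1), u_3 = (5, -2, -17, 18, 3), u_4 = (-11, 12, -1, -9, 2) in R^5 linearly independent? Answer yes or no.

Form the matrix with these vectors as rows and row reduce.
R2 ← R2 + (8/3)·R1: [0, 70/3, -136/3, 21, -1]
R3 ← R3 + (5/12)·R1: [0, 4/3, -137/6, 87/4, 3]
R4 ← R4 − (11/12)·R1: [0, 14/3, 71/6, -69/4, 2]
R3 ← R3 − (2/35)·R2: [0, 0, -1417/70, 411/20, 107/35]
R4 ← R4 − (1/5)·R2: [0, 0, 209/10, -429/20, 11/5]
R4 ← R4 + (1463/1417)·R3: [0, 0, 0, -330/1417, 7590/1417]
4 nonzero rows, so the 4 vectors span a space of dimension 4.
Since 4 = 4, the vectors are linearly independent.

yes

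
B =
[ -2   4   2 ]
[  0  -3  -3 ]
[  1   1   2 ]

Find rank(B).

Row reduce to echelon form.
R3 ← R3 + (1/2)·R1: [0, 3, 3]
R3 ← R3 + R2: [0, 0, 0]
Echelon form has 2 nonzero rows, so rank(B) = 2.

2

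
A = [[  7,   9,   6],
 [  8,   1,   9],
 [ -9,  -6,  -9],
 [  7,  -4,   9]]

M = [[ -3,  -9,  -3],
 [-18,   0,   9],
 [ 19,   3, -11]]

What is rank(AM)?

2

First compute AM:
[[-69, -45,  -6],
 [129, -45, -114],
 [-36,  54,  72],
 [222, -36, -156]]
Now row reduce the product.
R2 ← R2 + (43/23)·R1: [0, -2970/23, -2880/23]
R3 ← R3 − (12/23)·R1: [0, 1782/23, 1728/23]
R4 ← R4 + (74/23)·R1: [0, -4158/23, -4032/23]
R3 ← R3 + (3/5)·R2: [0, 0, 0]
R4 ← R4 − (7/5)·R2: [0, 0, 0]
2 nonzero rows, so rank(AM) = 2.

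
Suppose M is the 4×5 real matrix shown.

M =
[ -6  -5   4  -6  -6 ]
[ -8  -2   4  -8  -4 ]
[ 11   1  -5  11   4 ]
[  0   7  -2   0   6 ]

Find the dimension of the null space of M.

Row reduce to echelon form.
R2 ← R2 − (4/3)·R1: [0, 14/3, -4/3, 0, 4]
R3 ← R3 + (11/6)·R1: [0, -49/6, 7/3, 0, -7]
R3 ← R3 + (7/4)·R2: [0, 0, 0, 0, 0]
R4 ← R4 − (3/2)·R2: [0, 0, 0, 0, 0]
2 nonzero rows, so rank(M) = 2.
M has 5 columns; by rank–nullity, nullity = 5 − 2 = 3.

3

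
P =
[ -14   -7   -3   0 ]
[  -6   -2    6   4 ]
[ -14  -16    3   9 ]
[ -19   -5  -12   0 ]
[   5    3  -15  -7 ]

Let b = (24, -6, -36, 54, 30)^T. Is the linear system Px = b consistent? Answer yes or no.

yes

Row reduce the augmented matrix [P | b].
R2 ← R2 − (3/7)·R1: [0, 1, 51/7, 4, -114/7]
R3 ← R3 − R1: [0, -9, 6, 9, -60]
R4 ← R4 − (19/14)·R1: [0, 9/2, -111/14, 0, 150/7]
R5 ← R5 + (5/14)·R1: [0, 1/2, -225/14, -7, 270/7]
R3 ← R3 + (9)·R2: [0, 0, 501/7, 45, -1446/7]
R4 ← R4 − (9/2)·R2: [0, 0, -285/7, -18, 663/7]
R5 ← R5 − (1/2)·R2: [0, 0, -138/7, -9, 327/7]
R4 ← R4 + (95/167)·R3: [0, 0, 0, 1269/167, -3807/167]
R5 ← R5 + (46/167)·R3: [0, 0, 0, 567/167, -1701/167]
R5 ← R5 − (21/47)·R4: [0, 0, 0, 0, 0]
The echelon form has 4 nonzero rows, and every pivot lies in the first 4 columns, so rank(P) = rank([P|b]) = 4.
The system is consistent.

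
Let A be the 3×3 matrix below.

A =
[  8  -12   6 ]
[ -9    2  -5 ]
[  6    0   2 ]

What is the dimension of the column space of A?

Row reduce to echelon form.
R2 ← R2 + (9/8)·R1: [0, -23/2, 7/4]
R3 ← R3 − (3/4)·R1: [0, 9, -5/2]
R3 ← R3 + (18/23)·R2: [0, 0, -26/23]
Echelon form has 3 nonzero rows, so rank(A) = 3.
The column space has dimension equal to the rank: 3.

3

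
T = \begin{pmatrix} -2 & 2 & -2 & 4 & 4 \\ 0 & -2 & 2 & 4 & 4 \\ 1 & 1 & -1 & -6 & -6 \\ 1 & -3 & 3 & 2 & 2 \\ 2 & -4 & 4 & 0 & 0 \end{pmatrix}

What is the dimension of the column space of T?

2

Row reduce to echelon form.
R3 ← R3 + (1/2)·R1: [0, 2, -2, -4, -4]
R4 ← R4 + (1/2)·R1: [0, -2, 2, 4, 4]
R5 ← R5 + R1: [0, -2, 2, 4, 4]
R3 ← R3 + R2: [0, 0, 0, 0, 0]
R4 ← R4 − R2: [0, 0, 0, 0, 0]
R5 ← R5 − R2: [0, 0, 0, 0, 0]
Echelon form has 2 nonzero rows, so rank(T) = 2.
The column space has dimension equal to the rank: 2.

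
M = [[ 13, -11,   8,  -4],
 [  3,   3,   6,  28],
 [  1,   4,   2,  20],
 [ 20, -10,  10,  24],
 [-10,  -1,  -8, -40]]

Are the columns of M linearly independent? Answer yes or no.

yes

Row reduce M to echelon form.
R2 ← R2 − (3/13)·R1: [0, 72/13, 54/13, 376/13]
R3 ← R3 − (1/13)·R1: [0, 63/13, 18/13, 264/13]
R4 ← R4 − (20/13)·R1: [0, 90/13, -30/13, 392/13]
R5 ← R5 + (10/13)·R1: [0, -123/13, -24/13, -560/13]
R3 ← R3 − (7/8)·R2: [0, 0, -9/4, -5]
R4 ← R4 − (5/4)·R2: [0, 0, -15/2, -6]
R5 ← R5 + (41/24)·R2: [0, 0, 21/4, 19/3]
R4 ← R4 − (10/3)·R3: [0, 0, 0, 32/3]
R5 ← R5 + (7/3)·R3: [0, 0, 0, -16/3]
R5 ← R5 + (1/2)·R4: [0, 0, 0, 0]
4 pivots among 4 columns.
Every column is a pivot column, so the columns are linearly independent.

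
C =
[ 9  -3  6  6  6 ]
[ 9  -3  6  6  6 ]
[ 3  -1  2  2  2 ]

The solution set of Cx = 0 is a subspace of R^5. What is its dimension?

Row reduce to echelon form.
R2 ← R2 − R1: [0, 0, 0, 0, 0]
R3 ← R3 − (1/3)·R1: [0, 0, 0, 0, 0]
1 nonzero row, so rank(C) = 1.
C has 5 columns; by rank–nullity, nullity = 5 − 1 = 4.

4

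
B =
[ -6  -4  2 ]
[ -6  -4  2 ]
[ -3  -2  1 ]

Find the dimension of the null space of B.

2

Row reduce to echelon form.
R2 ← R2 − R1: [0, 0, 0]
R3 ← R3 − (1/2)·R1: [0, 0, 0]
1 nonzero row, so rank(B) = 1.
B has 3 columns; by rank–nullity, nullity = 3 − 1 = 2.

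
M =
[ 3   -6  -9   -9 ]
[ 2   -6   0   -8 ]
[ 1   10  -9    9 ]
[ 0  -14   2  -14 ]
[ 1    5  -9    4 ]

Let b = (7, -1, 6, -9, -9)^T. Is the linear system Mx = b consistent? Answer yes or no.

Row reduce the augmented matrix [M | b].
R2 ← R2 − (2/3)·R1: [0, -2, 6, -2, -17/3]
R3 ← R3 − (1/3)·R1: [0, 12, -6, 12, 11/3]
R5 ← R5 − (1/3)·R1: [0, 7, -6, 7, -34/3]
R3 ← R3 + (6)·R2: [0, 0, 30, 0, -91/3]
R4 ← R4 − (7)·R2: [0, 0, -40, 0, 92/3]
R5 ← R5 + (7/2)·R2: [0, 0, 15, 0, -187/6]
R4 ← R4 + (4/3)·R3: [0, 0, 0, 0, -88/9]
R5 ← R5 − (1/2)·R3: [0, 0, 0, 0, -16]
R5 ← R5 − (18/11)·R4: [0, 0, 0, 0, 0]
The echelon form has 4 nonzero rows; the last pivot sits in the augmented column, so rank(M) = 3 but rank([M|b]) = 4.
Since the ranks differ, the system is inconsistent.

no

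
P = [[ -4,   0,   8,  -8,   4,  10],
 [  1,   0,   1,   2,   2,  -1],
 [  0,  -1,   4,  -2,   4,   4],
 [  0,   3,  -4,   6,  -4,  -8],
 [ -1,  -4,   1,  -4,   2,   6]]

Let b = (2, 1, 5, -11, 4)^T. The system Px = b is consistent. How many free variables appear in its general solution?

2

Row reduce the augmented matrix [P | b].
R2 ← R2 + (1/4)·R1: [0, 0, 3, 0, 3, 3/2, 3/2]
R5 ← R5 − (1/4)·R1: [0, -4, -1, -2, 1, 7/2, 7/2]
Swap R2 ↔ R3
R4 ← R4 + (3)·R2: [0, 0, 8, 0, 8, 4, 4]
R5 ← R5 − (4)·R2: [0, 0, -17, 6, -15, -25/2, -33/2]
R4 ← R4 − (8/3)·R3: [0, 0, 0, 0, 0, 0, 0]
R5 ← R5 + (17/3)·R3: [0, 0, 0, 6, 2, -4, -8]
Swap R4 ↔ R5
The echelon form has 4 nonzero rows, and every pivot lies in the first 6 columns, so rank(P) = rank([P|b]) = 4.
The system is consistent.
Free variables = (unknowns) − (rank) = 6 − 4 = 2.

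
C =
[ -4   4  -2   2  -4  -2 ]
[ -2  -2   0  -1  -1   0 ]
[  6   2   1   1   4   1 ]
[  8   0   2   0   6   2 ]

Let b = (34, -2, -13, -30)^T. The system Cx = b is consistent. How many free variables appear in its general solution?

4

Row reduce the augmented matrix [C | b].
R2 ← R2 − (1/2)·R1: [0, -4, 1, -2, 1, 1, -19]
R3 ← R3 + (3/2)·R1: [0, 8, -2, 4, -2, -2, 38]
R4 ← R4 + (2)·R1: [0, 8, -2, 4, -2, -2, 38]
R3 ← R3 + (2)·R2: [0, 0, 0, 0, 0, 0, 0]
R4 ← R4 + (2)·R2: [0, 0, 0, 0, 0, 0, 0]
The echelon form has 2 nonzero rows, and every pivot lies in the first 6 columns, so rank(C) = rank([C|b]) = 2.
The system is consistent.
Free variables = (unknowns) − (rank) = 6 − 2 = 4.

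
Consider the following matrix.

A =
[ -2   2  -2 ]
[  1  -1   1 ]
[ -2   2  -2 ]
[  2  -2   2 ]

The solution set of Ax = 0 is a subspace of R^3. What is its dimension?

Row reduce to echelon form.
R2 ← R2 + (1/2)·R1: [0, 0, 0]
R3 ← R3 − R1: [0, 0, 0]
R4 ← R4 + R1: [0, 0, 0]
1 nonzero row, so rank(A) = 1.
A has 3 columns; by rank–nullity, nullity = 3 − 1 = 2.

2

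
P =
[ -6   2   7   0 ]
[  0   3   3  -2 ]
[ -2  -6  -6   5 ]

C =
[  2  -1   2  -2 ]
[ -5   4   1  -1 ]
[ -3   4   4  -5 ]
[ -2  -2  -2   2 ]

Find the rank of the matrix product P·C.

First compute PC:
[[-43,  42,  18, -25],
 [-20,  28,  19, -22],
 [ 34, -56, -44,  50]]
Now row reduce the product.
R2 ← R2 − (20/43)·R1: [0, 364/43, 457/43, -446/43]
R3 ← R3 + (34/43)·R1: [0, -980/43, -1280/43, 1300/43]
R3 ← R3 + (35/13)·R2: [0, 0, -15/13, 30/13]
3 nonzero rows, so rank(PC) = 3.

3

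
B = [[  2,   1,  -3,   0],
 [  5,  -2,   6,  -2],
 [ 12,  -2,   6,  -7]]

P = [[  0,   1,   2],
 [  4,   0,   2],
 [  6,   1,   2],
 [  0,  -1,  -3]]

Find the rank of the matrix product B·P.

First compute BP:
[[-14,  -1,   0],
 [ 28,  13,  24],
 [ 28,  25,  53]]
Now row reduce the product.
R2 ← R2 + (2)·R1: [0, 11, 24]
R3 ← R3 + (2)·R1: [0, 23, 53]
R3 ← R3 − (23/11)·R2: [0, 0, 31/11]
3 nonzero rows, so rank(BP) = 3.

3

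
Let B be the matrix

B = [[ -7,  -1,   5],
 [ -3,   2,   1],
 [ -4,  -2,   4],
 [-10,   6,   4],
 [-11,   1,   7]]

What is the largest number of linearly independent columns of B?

3

Row reduce to echelon form.
R2 ← R2 − (3/7)·R1: [0, 17/7, -8/7]
R3 ← R3 − (4/7)·R1: [0, -10/7, 8/7]
R4 ← R4 − (10/7)·R1: [0, 52/7, -22/7]
R5 ← R5 − (11/7)·R1: [0, 18/7, -6/7]
R3 ← R3 + (10/17)·R2: [0, 0, 8/17]
R4 ← R4 − (52/17)·R2: [0, 0, 6/17]
R5 ← R5 − (18/17)·R2: [0, 0, 6/17]
R4 ← R4 − (3/4)·R3: [0, 0, 0]
R5 ← R5 − (3/4)·R3: [0, 0, 0]
Echelon form has 3 nonzero rows, so rank(B) = 3.
The rank gives the maximum number of linearly independent columns: 3.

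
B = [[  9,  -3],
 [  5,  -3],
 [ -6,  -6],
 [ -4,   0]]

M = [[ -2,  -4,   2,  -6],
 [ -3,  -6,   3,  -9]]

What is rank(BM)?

1

First compute BM:
[[ -9, -18,   9, -27],
 [ -1,  -2,   1,  -3],
 [ 30,  60, -30,  90],
 [  8,  16,  -8,  24]]
Now row reduce the product.
R2 ← R2 − (1/9)·R1: [0, 0, 0, 0]
R3 ← R3 + (10/3)·R1: [0, 0, 0, 0]
R4 ← R4 + (8/9)·R1: [0, 0, 0, 0]
1 nonzero row, so rank(BM) = 1.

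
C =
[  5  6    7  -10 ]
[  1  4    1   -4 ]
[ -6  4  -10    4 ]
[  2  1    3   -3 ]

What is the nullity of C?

2

Row reduce to echelon form.
R2 ← R2 − (1/5)·R1: [0, 14/5, -2/5, -2]
R3 ← R3 + (6/5)·R1: [0, 56/5, -8/5, -8]
R4 ← R4 − (2/5)·R1: [0, -7/5, 1/5, 1]
R3 ← R3 − (4)·R2: [0, 0, 0, 0]
R4 ← R4 + (1/2)·R2: [0, 0, 0, 0]
2 nonzero rows, so rank(C) = 2.
C has 4 columns; by rank–nullity, nullity = 4 − 2 = 2.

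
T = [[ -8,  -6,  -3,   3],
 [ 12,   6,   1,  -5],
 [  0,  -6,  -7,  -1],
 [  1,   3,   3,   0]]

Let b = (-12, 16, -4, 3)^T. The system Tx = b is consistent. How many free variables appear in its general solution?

2

Row reduce the augmented matrix [T | b].
R2 ← R2 + (3/2)·R1: [0, -3, -7/2, -1/2, -2]
R4 ← R4 + (1/8)·R1: [0, 9/4, 21/8, 3/8, 3/2]
R3 ← R3 − (2)·R2: [0, 0, 0, 0, 0]
R4 ← R4 + (3/4)·R2: [0, 0, 0, 0, 0]
The echelon form has 2 nonzero rows, and every pivot lies in the first 4 columns, so rank(T) = rank([T|b]) = 2.
The system is consistent.
Free variables = (unknowns) − (rank) = 4 − 2 = 2.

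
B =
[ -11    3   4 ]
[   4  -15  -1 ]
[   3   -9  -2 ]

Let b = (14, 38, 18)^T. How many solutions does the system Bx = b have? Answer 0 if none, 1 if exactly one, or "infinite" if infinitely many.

1

Row reduce the augmented matrix [B | b].
R2 ← R2 + (4/11)·R1: [0, -153/11, 5/11, 474/11]
R3 ← R3 + (3/11)·R1: [0, -90/11, -10/11, 240/11]
R3 ← R3 − (10/17)·R2: [0, 0, -20/17, -60/17]
The echelon form has 3 nonzero rows, and every pivot lies in the first 3 columns, so rank(B) = rank([B|b]) = 3.
The system is consistent.
rank = 3 = number of unknowns, so the solution is unique.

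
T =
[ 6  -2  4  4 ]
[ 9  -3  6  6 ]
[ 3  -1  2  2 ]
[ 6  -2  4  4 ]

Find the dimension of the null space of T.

Row reduce to echelon form.
R2 ← R2 − (3/2)·R1: [0, 0, 0, 0]
R3 ← R3 − (1/2)·R1: [0, 0, 0, 0]
R4 ← R4 − R1: [0, 0, 0, 0]
1 nonzero row, so rank(T) = 1.
T has 4 columns; by rank–nullity, nullity = 4 − 1 = 3.

3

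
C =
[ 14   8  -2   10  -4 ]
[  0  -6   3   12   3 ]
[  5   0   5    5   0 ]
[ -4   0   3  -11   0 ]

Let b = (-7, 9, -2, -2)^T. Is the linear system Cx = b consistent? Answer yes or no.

no

Row reduce the augmented matrix [C | b].
R3 ← R3 − (5/14)·R1: [0, -20/7, 40/7, 10/7, 10/7, 1/2]
R4 ← R4 + (2/7)·R1: [0, 16/7, 17/7, -57/7, -8/7, -4]
R3 ← R3 − (10/21)·R2: [0, 0, 30/7, -30/7, 0, -53/14]
R4 ← R4 + (8/21)·R2: [0, 0, 25/7, -25/7, 0, -4/7]
R4 ← R4 − (5/6)·R3: [0, 0, 0, 0, 0, 31/12]
The echelon form has 4 nonzero rows; the last pivot sits in the augmented column, so rank(C) = 3 but rank([C|b]) = 4.
Since the ranks differ, the system is inconsistent.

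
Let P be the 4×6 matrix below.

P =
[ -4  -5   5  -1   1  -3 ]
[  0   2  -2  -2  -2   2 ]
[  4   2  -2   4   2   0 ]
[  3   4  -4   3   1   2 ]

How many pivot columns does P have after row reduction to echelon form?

3

Row reduce to echelon form.
R3 ← R3 + R1: [0, -3, 3, 3, 3, -3]
R4 ← R4 + (3/4)·R1: [0, 1/4, -1/4, 9/4, 7/4, -1/4]
R3 ← R3 + (3/2)·R2: [0, 0, 0, 0, 0, 0]
R4 ← R4 − (1/8)·R2: [0, 0, 0, 5/2, 2, -1/2]
Swap R3 ↔ R4
Echelon form has 3 nonzero rows, so rank(P) = 3.
Each nonzero row contributes one pivot column: 3 pivot columns.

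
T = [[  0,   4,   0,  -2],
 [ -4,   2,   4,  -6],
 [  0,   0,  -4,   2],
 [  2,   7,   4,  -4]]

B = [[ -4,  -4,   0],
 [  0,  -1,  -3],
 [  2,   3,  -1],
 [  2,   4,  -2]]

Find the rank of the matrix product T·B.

3

First compute TB:
[[ -4, -12,  -8],
 [ 12,   2,   2],
 [ -4,  -4,   0],
 [ -8, -19, -17]]
Now row reduce the product.
R2 ← R2 + (3)·R1: [0, -34, -22]
R3 ← R3 − R1: [0, 8, 8]
R4 ← R4 − (2)·R1: [0, 5, -1]
R3 ← R3 + (4/17)·R2: [0, 0, 48/17]
R4 ← R4 + (5/34)·R2: [0, 0, -72/17]
R4 ← R4 + (3/2)·R3: [0, 0, 0]
3 nonzero rows, so rank(TB) = 3.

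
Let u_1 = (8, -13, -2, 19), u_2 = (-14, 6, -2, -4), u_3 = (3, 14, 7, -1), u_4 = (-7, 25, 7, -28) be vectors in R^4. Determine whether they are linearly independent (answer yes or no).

Form the matrix with these vectors as rows and row reduce.
R2 ← R2 + (7/4)·R1: [0, -67/4, -11/2, 117/4]
R3 ← R3 − (3/8)·R1: [0, 151/8, 31/4, -65/8]
R4 ← R4 + (7/8)·R1: [0, 109/8, 21/4, -91/8]
R3 ← R3 + (151/134)·R2: [0, 0, 104/67, 1664/67]
R4 ← R4 + (109/134)·R2: [0, 0, 52/67, 832/67]
R4 ← R4 − (1/2)·R3: [0, 0, 0, 0]
3 nonzero rows, so the 4 vectors span a space of dimension 3.
Since 3 < 4, the vectors are linearly dependent.

no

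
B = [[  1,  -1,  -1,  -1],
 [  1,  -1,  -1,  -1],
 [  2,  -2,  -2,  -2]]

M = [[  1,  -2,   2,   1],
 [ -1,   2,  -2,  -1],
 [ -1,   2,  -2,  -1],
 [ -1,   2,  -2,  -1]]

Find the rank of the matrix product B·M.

1

First compute BM:
[[  4,  -8,   8,   4],
 [  4,  -8,   8,   4],
 [  8, -16,  16,   8]]
Now row reduce the product.
R2 ← R2 − R1: [0, 0, 0, 0]
R3 ← R3 − (2)·R1: [0, 0, 0, 0]
1 nonzero row, so rank(BM) = 1.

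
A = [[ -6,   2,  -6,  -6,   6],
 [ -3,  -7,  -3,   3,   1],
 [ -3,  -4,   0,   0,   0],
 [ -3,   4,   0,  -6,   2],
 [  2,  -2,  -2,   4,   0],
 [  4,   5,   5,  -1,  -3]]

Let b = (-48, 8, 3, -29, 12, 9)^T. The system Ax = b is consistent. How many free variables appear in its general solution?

2

Row reduce the augmented matrix [A | b].
R2 ← R2 − (1/2)·R1: [0, -8, 0, 6, -2, 32]
R3 ← R3 − (1/2)·R1: [0, -5, 3, 3, -3, 27]
R4 ← R4 − (1/2)·R1: [0, 3, 3, -3, -1, -5]
R5 ← R5 + (1/3)·R1: [0, -4/3, -4, 2, 2, -4]
R6 ← R6 + (2/3)·R1: [0, 19/3, 1, -5, 1, -23]
R3 ← R3 − (5/8)·R2: [0, 0, 3, -3/4, -7/4, 7]
R4 ← R4 + (3/8)·R2: [0, 0, 3, -3/4, -7/4, 7]
R5 ← R5 − (1/6)·R2: [0, 0, -4, 1, 7/3, -28/3]
R6 ← R6 + (19/24)·R2: [0, 0, 1, -1/4, -7/12, 7/3]
R4 ← R4 − R3: [0, 0, 0, 0, 0, 0]
R5 ← R5 + (4/3)·R3: [0, 0, 0, 0, 0, 0]
R6 ← R6 − (1/3)·R3: [0, 0, 0, 0, 0, 0]
The echelon form has 3 nonzero rows, and every pivot lies in the first 5 columns, so rank(A) = rank([A|b]) = 3.
The system is consistent.
Free variables = (unknowns) − (rank) = 5 − 3 = 2.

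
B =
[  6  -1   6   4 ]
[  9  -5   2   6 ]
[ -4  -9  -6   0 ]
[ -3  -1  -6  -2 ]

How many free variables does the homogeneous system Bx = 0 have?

Row reduce to echelon form.
R2 ← R2 − (3/2)·R1: [0, -7/2, -7, 0]
R3 ← R3 + (2/3)·R1: [0, -29/3, -2, 8/3]
R4 ← R4 + (1/2)·R1: [0, -3/2, -3, 0]
R3 ← R3 − (58/21)·R2: [0, 0, 52/3, 8/3]
R4 ← R4 − (3/7)·R2: [0, 0, 0, 0]
3 nonzero rows, so rank(B) = 3.
B has 4 columns; by rank–nullity, nullity = 4 − 3 = 1.

1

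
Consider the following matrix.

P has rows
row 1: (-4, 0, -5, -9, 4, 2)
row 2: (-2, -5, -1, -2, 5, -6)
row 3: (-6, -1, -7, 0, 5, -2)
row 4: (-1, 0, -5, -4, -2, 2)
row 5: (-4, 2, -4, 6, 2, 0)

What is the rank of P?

4

Row reduce to echelon form.
R2 ← R2 − (1/2)·R1: [0, -5, 3/2, 5/2, 3, -7]
R3 ← R3 − (3/2)·R1: [0, -1, 1/2, 27/2, -1, -5]
R4 ← R4 − (1/4)·R1: [0, 0, -15/4, -7/4, -3, 3/2]
R5 ← R5 − R1: [0, 2, 1, 15, -2, -2]
R3 ← R3 − (1/5)·R2: [0, 0, 1/5, 13, -8/5, -18/5]
R5 ← R5 + (2/5)·R2: [0, 0, 8/5, 16, -4/5, -24/5]
R4 ← R4 + (75/4)·R3: [0, 0, 0, 242, -33, -66]
R5 ← R5 − (8)·R3: [0, 0, 0, -88, 12, 24]
R5 ← R5 + (4/11)·R4: [0, 0, 0, 0, 0, 0]
Echelon form has 4 nonzero rows, so rank(P) = 4.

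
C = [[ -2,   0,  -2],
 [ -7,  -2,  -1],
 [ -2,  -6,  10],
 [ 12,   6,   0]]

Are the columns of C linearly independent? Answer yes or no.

yes

Row reduce C to echelon form.
R2 ← R2 − (7/2)·R1: [0, -2, 6]
R3 ← R3 − R1: [0, -6, 12]
R4 ← R4 + (6)·R1: [0, 6, -12]
R3 ← R3 − (3)·R2: [0, 0, -6]
R4 ← R4 + (3)·R2: [0, 0, 6]
R4 ← R4 + R3: [0, 0, 0]
3 pivots among 3 columns.
Every column is a pivot column, so the columns are linearly independent.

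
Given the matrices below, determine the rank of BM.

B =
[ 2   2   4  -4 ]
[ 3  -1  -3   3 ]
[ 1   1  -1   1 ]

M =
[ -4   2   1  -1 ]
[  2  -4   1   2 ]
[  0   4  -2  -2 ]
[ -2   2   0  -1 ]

2

First compute BM:
[[  4,   4,  -4,  -2],
 [-20,   4,   8,  -2],
 [ -4,  -4,   4,   2]]
Now row reduce the product.
R2 ← R2 + (5)·R1: [0, 24, -12, -12]
R3 ← R3 + R1: [0, 0, 0, 0]
2 nonzero rows, so rank(BM) = 2.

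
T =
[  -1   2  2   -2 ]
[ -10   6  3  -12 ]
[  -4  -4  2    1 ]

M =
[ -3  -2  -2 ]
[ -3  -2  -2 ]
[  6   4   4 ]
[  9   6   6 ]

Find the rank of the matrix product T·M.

1

First compute TM:
[[ -9,  -6,  -6],
 [-78, -52, -52],
 [ 45,  30,  30]]
Now row reduce the product.
R2 ← R2 − (26/3)·R1: [0, 0, 0]
R3 ← R3 + (5)·R1: [0, 0, 0]
1 nonzero row, so rank(TM) = 1.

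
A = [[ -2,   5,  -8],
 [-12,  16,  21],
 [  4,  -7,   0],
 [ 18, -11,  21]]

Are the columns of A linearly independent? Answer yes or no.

Row reduce A to echelon form.
R2 ← R2 − (6)·R1: [0, -14, 69]
R3 ← R3 + (2)·R1: [0, 3, -16]
R4 ← R4 + (9)·R1: [0, 34, -51]
R3 ← R3 + (3/14)·R2: [0, 0, -17/14]
R4 ← R4 + (17/7)·R2: [0, 0, 816/7]
R4 ← R4 + (96)·R3: [0, 0, 0]
3 pivots among 3 columns.
Every column is a pivot column, so the columns are linearly independent.

yes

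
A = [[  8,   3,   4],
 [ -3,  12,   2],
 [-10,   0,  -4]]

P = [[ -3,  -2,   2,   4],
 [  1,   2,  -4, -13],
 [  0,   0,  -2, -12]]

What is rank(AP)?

First compute AP:
[[-21, -10,  -4, -55],
 [ 21,  30, -58, -192],
 [ 30,  20, -12,   8]]
Now row reduce the product.
R2 ← R2 + R1: [0, 20, -62, -247]
R3 ← R3 + (10/7)·R1: [0, 40/7, -124/7, -494/7]
R3 ← R3 − (2/7)·R2: [0, 0, 0, 0]
2 nonzero rows, so rank(AP) = 2.

2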